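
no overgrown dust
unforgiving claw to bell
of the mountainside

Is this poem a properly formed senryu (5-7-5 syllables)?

Yes

Line 1: no (1), overgrown (3), dust (1) → 5 ✓
Line 2: unforgiving (4), claw (1), to (1), bell (1) → 7 ✓
Line 3: of (1), the (1), mountainside (3) → 5 ✓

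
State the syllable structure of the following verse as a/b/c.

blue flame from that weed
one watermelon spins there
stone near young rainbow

Line 1: blue (1), flame (1), from (1), that (1), weed (1) → 5
Line 2: one (1), watermelon (4), spins (1), there (1) → 7
Line 3: stone (1), near (1), young (1), rainbow (2) → 5

5/7/5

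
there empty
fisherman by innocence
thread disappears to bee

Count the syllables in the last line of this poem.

6

The last line: "thread disappears to bee": 1+3+1+1 = 6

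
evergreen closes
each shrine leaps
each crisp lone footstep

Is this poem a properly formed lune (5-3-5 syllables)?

Line 1: evergreen (3), closes (2) → 5 ✓
Line 2: each (1), shrine (1), leaps (1) → 3 ✓
Line 3: each (1), crisp (1), lone (1), footstep (2) → 5 ✓

Yes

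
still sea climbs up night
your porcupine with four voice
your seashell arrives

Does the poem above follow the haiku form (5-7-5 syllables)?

Line 1: still (1), sea (1), climbs (1), up (1), night (1) → 5 ✓
Line 2: your (1), porcupine (3), with (1), four (1), voice (1) → 7 ✓
Line 3: your (1), seashell (2), arrives (2) → 5 ✓

Yes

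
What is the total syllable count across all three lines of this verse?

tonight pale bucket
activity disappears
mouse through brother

16

Line 1: "tonight pale bucket": 2+1+2 = 5
Line 2: "activity disappears": 4+3 = 7
Line 3: "mouse through brother": 1+1+2 = 4
Total: 5 + 7 + 4 = 16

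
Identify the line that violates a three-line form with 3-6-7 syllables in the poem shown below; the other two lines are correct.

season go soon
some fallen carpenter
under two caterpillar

Line 1

Line 1: "season go soon": 2+1+1 = 4 (expected 3)
Line 2: "some fallen carpenter": 1+2+3 = 6 ✓
Line 3: "under two caterpillar": 2+1+4 = 7 ✓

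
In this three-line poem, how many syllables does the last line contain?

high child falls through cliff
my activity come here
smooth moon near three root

5

The last line: "smooth moon near three root": 1+1+1+1+1 = 5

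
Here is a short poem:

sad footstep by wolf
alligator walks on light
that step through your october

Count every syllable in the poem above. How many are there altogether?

19

Line 1: sad(1) + footstep(2) + by(1) + wolf(1) = 5
Line 2: alligator(4) + walks(1) + on(1) + light(1) = 7
Line 3: that(1) + step(1) + through(1) + your(1) + october(3) = 7
Total: 5 + 7 + 7 = 19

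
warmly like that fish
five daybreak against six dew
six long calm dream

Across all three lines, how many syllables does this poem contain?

Line 1: warmly(2) + like(1) + that(1) + fish(1) = 5
Line 2: five(1) + daybreak(2) + against(2) + six(1) + dew(1) = 7
Line 3: six(1) + long(1) + calm(1) + dream(1) = 4
Total: 5 + 7 + 4 = 16

16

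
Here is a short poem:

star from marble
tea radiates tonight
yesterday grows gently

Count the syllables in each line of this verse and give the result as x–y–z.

Line 1: star(1) + from(1) + marble(2) = 4
Line 2: tea(1) + radiates(3) + tonight(2) = 6
Line 3: yesterday(3) + grows(1) + gently(2) = 6

4–6–6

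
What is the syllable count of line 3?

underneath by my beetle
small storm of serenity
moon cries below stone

5

Line 3: moon (1), cries (1), below (2), stone (1) → 5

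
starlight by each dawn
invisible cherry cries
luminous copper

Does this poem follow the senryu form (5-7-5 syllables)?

Yes

Line 1: starlight(2) + by(1) + each(1) + dawn(1) = 5 ✓
Line 2: invisible(4) + cherry(2) + cries(1) = 7 ✓
Line 3: luminous(3) + copper(2) = 5 ✓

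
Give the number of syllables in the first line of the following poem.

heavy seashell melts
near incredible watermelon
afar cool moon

5

The first line: heavy (2), seashell (2), melts (1) → 5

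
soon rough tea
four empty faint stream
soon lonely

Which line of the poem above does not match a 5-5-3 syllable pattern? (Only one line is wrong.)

Line 1

Line 1: "soon rough tea": 1+1+1 = 3 (expected 5)
Line 2: "four empty faint stream": 1+2+1+1 = 5 ✓
Line 3: "soon lonely": 1+2 = 3 ✓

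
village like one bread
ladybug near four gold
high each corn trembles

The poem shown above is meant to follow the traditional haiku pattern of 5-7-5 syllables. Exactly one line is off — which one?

Line 1: village(2) + like(1) + one(1) + bread(1) = 5 ✓
Line 2: ladybug(3) + near(1) + four(1) + gold(1) = 6 (expected 7)
Line 3: high(1) + each(1) + corn(1) + trembles(2) = 5 ✓

The second line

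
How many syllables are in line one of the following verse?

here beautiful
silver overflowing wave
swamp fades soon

4

Line one: here(1) + beautiful(3) = 4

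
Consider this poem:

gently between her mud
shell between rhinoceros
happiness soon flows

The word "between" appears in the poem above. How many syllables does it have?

2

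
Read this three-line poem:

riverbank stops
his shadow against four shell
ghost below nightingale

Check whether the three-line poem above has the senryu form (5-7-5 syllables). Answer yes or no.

Line 1: riverbank (3), stops (1) → 4 (expected 5)
Line 2: his (1), shadow (2), against (2), four (1), shell (1) → 7 ✓
Line 3: ghost (1), below (2), nightingale (3) → 6 (expected 5)

No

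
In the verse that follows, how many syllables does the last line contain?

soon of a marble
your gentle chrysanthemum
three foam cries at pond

The last line: "three foam cries at pond": 1+1+1+1+1 = 5

5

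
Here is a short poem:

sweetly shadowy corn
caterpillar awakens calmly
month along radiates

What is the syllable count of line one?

Line one: sweetly(2) + shadowy(3) + corn(1) = 6

6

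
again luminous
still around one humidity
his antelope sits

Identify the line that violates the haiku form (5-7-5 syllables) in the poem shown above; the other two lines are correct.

The second line

Line 1: "again luminous": 2+3 = 5 ✓
Line 2: "still around one humidity": 1+2+1+4 = 8 (expected 7)
Line 3: "his antelope sits": 1+3+1 = 5 ✓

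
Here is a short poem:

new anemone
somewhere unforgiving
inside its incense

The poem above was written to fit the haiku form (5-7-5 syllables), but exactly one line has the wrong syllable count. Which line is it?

Line 1: new(1) + anemone(4) = 5 ✓
Line 2: somewhere(2) + unforgiving(4) = 6 (expected 7)
Line 3: inside(2) + its(1) + incense(2) = 5 ✓

Line 2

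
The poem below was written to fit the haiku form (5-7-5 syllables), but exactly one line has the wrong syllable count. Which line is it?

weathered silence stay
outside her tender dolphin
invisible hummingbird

Line 3

Line 1: weathered(2) + silence(2) + stay(1) = 5 ✓
Line 2: outside(2) + her(1) + tender(2) + dolphin(2) = 7 ✓
Line 3: invisible(4) + hummingbird(3) = 7 (expected 5)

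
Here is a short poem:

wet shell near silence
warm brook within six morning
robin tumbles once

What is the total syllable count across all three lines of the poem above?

Line 1: "wet shell near silence": 1+1+1+2 = 5
Line 2: "warm brook within six morning": 1+1+2+1+2 = 7
Line 3: "robin tumbles once": 2+2+1 = 5
Total: 5 + 7 + 5 = 17

17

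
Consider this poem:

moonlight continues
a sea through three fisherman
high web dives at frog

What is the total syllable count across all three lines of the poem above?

Line 1: "moonlight continues": 2+3 = 5
Line 2: "a sea through three fisherman": 1+1+1+1+3 = 7
Line 3: "high web dives at frog": 1+1+1+1+1 = 5
Total: 5 + 7 + 5 = 17

17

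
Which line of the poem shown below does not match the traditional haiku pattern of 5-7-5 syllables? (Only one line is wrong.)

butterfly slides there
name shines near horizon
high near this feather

Line 1: "butterfly slides there": 3+1+1 = 5 ✓
Line 2: "name shines near horizon": 1+1+1+3 = 6 (expected 7)
Line 3: "high near this feather": 1+1+1+2 = 5 ✓

Line 2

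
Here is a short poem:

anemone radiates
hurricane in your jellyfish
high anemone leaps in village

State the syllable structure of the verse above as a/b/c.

Line 1: anemone(4) + radiates(3) = 7
Line 2: hurricane(3) + in(1) + your(1) + jellyfish(3) = 8
Line 3: high(1) + anemone(4) + leaps(1) + in(1) + village(2) = 9

7/8/9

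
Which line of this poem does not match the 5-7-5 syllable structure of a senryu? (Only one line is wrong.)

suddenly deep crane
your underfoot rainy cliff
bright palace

The third line

Line 1: "suddenly deep crane": 3+1+1 = 5 ✓
Line 2: "your underfoot rainy cliff": 1+3+2+1 = 7 ✓
Line 3: "bright palace": 1+2 = 3 (expected 5)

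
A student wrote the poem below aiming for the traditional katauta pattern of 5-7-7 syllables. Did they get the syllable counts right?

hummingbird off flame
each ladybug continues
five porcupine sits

Line 1: hummingbird (3), off (1), flame (1) → 5 ✓
Line 2: each (1), ladybug (3), continues (3) → 7 ✓
Line 3: five (1), porcupine (3), sits (1) → 5 (expected 7)

No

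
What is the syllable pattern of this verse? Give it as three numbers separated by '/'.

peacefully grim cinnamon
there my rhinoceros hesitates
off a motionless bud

7/9/6

Line 1: "peacefully grim cinnamon": 3+1+3 = 7
Line 2: "there my rhinoceros hesitates": 1+1+4+3 = 9
Line 3: "off a motionless bud": 1+1+3+1 = 6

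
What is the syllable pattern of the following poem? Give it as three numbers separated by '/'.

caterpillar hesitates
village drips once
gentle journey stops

7/4/5

Line 1: caterpillar (4), hesitates (3) → 7
Line 2: village (2), drips (1), once (1) → 4
Line 3: gentle (2), journey (2), stops (1) → 5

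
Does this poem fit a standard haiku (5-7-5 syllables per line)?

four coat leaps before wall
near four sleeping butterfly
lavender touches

No

Line 1: four(1) + coat(1) + leaps(1) + before(2) + wall(1) = 6 (expected 5)
Line 2: near(1) + four(1) + sleeping(2) + butterfly(3) = 7 ✓
Line 3: lavender(3) + touches(2) = 5 ✓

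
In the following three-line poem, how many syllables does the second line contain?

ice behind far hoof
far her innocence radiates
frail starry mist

8

The second line: "far her innocence radiates": 1+1+3+3 = 8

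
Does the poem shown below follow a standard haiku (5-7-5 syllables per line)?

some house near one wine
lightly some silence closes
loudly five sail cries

Line 1: "some house near one wine": 1+1+1+1+1 = 5 ✓
Line 2: "lightly some silence closes": 2+1+2+2 = 7 ✓
Line 3: "loudly five sail cries": 2+1+1+1 = 5 ✓

Yes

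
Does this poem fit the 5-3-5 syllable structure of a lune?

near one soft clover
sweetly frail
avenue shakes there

Yes

Line 1: near (1), one (1), soft (1), clover (2) → 5 ✓
Line 2: sweetly (2), frail (1) → 3 ✓
Line 3: avenue (3), shakes (1), there (1) → 5 ✓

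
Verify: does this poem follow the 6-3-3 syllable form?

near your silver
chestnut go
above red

Line 1: "near your silver": 1+1+2 = 4 (expected 6)
Line 2: "chestnut go": 2+1 = 3 ✓
Line 3: "above red": 2+1 = 3 ✓

No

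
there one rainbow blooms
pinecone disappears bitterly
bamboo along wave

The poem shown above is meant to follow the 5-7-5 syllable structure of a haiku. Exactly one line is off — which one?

The second line

Line 1: there(1) + one(1) + rainbow(2) + blooms(1) = 5 ✓
Line 2: pinecone(2) + disappears(3) + bitterly(3) = 8 (expected 7)
Line 3: bamboo(2) + along(2) + wave(1) = 5 ✓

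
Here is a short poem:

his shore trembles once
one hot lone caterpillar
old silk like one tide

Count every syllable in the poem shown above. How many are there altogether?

Line 1: his(1) + shore(1) + trembles(2) + once(1) = 5
Line 2: one(1) + hot(1) + lone(1) + caterpillar(4) = 7
Line 3: old(1) + silk(1) + like(1) + one(1) + tide(1) = 5
Total: 5 + 7 + 5 = 17

17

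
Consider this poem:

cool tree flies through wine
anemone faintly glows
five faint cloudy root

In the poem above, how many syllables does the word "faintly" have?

2

"faintly" has 2 syllables.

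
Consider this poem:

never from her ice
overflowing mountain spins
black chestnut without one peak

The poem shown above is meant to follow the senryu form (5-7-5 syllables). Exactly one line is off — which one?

Line 3

Line 1: "never from her ice": 2+1+1+1 = 5 ✓
Line 2: "overflowing mountain spins": 4+2+1 = 7 ✓
Line 3: "black chestnut without one peak": 1+2+2+1+1 = 7 (expected 5)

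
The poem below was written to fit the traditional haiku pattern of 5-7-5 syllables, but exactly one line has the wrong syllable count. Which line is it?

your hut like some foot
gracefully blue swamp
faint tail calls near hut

Line 1: your(1) + hut(1) + like(1) + some(1) + foot(1) = 5 ✓
Line 2: gracefully(3) + blue(1) + swamp(1) = 5 (expected 7)
Line 3: faint(1) + tail(1) + calls(1) + near(1) + hut(1) = 5 ✓

The second line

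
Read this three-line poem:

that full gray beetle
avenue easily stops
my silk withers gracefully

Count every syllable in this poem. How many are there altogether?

Line 1: that(1) + full(1) + gray(1) + beetle(2) = 5
Line 2: avenue(3) + easily(3) + stops(1) = 7
Line 3: my(1) + silk(1) + withers(2) + gracefully(3) = 7
Total: 5 + 7 + 7 = 19

19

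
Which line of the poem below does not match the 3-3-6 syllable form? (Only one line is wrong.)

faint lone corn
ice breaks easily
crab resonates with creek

The second line

Line 1: faint (1), lone (1), corn (1) → 3 ✓
Line 2: ice (1), breaks (1), easily (3) → 5 (expected 3)
Line 3: crab (1), resonates (3), with (1), creek (1) → 6 ✓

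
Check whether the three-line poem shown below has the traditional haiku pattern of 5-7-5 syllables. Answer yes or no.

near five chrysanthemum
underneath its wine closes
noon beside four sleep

Line 1: near (1), five (1), chrysanthemum (4) → 6 (expected 5)
Line 2: underneath (3), its (1), wine (1), closes (2) → 7 ✓
Line 3: noon (1), beside (2), four (1), sleep (1) → 5 ✓

No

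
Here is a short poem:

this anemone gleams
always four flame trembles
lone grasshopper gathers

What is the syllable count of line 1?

6

Line 1: this (1), anemone (4), gleams (1) → 6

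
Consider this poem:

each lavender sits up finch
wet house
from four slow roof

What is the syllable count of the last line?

4

The last line: from (1), four (1), slow (1), roof (1) → 4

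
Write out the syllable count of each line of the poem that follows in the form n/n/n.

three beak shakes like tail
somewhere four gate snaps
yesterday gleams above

5/5/6

Line 1: three (1), beak (1), shakes (1), like (1), tail (1) → 5
Line 2: somewhere (2), four (1), gate (1), snaps (1) → 5
Line 3: yesterday (3), gleams (1), above (2) → 6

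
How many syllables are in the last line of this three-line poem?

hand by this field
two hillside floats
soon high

The last line: soon (1), high (1) → 2

2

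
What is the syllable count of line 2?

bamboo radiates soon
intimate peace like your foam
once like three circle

Line 2: "intimate peace like your foam": 3+1+1+1+1 = 7

7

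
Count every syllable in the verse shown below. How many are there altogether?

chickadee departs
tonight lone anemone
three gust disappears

Line 1: chickadee(3) + departs(2) = 5
Line 2: tonight(2) + lone(1) + anemone(4) = 7
Line 3: three(1) + gust(1) + disappears(3) = 5
Total: 5 + 7 + 5 = 17

17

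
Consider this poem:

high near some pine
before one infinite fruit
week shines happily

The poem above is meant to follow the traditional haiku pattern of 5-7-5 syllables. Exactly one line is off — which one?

The first line

Line 1: "high near some pine": 1+1+1+1 = 4 (expected 5)
Line 2: "before one infinite fruit": 2+1+3+1 = 7 ✓
Line 3: "week shines happily": 1+1+3 = 5 ✓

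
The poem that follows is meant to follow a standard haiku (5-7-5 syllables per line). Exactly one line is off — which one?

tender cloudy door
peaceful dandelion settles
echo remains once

The second line

Line 1: "tender cloudy door": 2+2+1 = 5 ✓
Line 2: "peaceful dandelion settles": 2+4+2 = 8 (expected 7)
Line 3: "echo remains once": 2+2+1 = 5 ✓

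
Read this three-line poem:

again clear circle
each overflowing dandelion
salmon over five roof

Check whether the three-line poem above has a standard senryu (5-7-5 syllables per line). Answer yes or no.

Line 1: again (2), clear (1), circle (2) → 5 ✓
Line 2: each (1), overflowing (4), dandelion (4) → 9 (expected 7)
Line 3: salmon (2), over (2), five (1), roof (1) → 6 (expected 5)

No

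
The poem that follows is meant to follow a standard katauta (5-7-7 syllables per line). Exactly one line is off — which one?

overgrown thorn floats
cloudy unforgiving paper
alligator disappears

Line 2

Line 1: overgrown(3) + thorn(1) + floats(1) = 5 ✓
Line 2: cloudy(2) + unforgiving(4) + paper(2) = 8 (expected 7)
Line 3: alligator(4) + disappears(3) = 7 ✓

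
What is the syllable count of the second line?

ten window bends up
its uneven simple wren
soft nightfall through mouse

The second line: its(1) + uneven(3) + simple(2) + wren(1) = 7

7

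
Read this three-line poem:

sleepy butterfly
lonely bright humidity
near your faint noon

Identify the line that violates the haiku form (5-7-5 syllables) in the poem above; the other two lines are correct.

Line 1: sleepy(2) + butterfly(3) = 5 ✓
Line 2: lonely(2) + bright(1) + humidity(4) = 7 ✓
Line 3: near(1) + your(1) + faint(1) + noon(1) = 4 (expected 5)

The third line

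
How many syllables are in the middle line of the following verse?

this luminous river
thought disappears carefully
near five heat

7

The middle line: thought(1) + disappears(3) + carefully(3) = 7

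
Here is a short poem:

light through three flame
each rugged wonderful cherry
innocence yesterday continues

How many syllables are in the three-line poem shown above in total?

21

Line 1: light (1), through (1), three (1), flame (1) → 4
Line 2: each (1), rugged (2), wonderful (3), cherry (2) → 8
Line 3: innocence (3), yesterday (3), continues (3) → 9
Total: 4 + 8 + 9 = 21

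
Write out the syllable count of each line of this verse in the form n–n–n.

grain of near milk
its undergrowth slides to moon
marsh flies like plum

4–7–4

Line 1: "grain of near milk": 1+1+1+1 = 4
Line 2: "its undergrowth slides to moon": 1+3+1+1+1 = 7
Line 3: "marsh flies like plum": 1+1+1+1 = 4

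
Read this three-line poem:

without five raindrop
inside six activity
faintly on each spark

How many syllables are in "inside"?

2

"inside" has 2 syllables.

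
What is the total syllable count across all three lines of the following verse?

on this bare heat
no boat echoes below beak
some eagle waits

15

Line 1: "on this bare heat": 1+1+1+1 = 4
Line 2: "no boat echoes below beak": 1+1+2+2+1 = 7
Line 3: "some eagle waits": 1+2+1 = 4
Total: 4 + 7 + 4 = 15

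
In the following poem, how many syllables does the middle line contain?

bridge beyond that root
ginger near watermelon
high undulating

The middle line: "ginger near watermelon": 2+1+4 = 7

7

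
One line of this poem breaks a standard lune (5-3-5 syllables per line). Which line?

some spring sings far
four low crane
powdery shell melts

Line 1: some(1) + spring(1) + sings(1) + far(1) = 4 (expected 5)
Line 2: four(1) + low(1) + crane(1) = 3 ✓
Line 3: powdery(3) + shell(1) + melts(1) = 5 ✓

Line 1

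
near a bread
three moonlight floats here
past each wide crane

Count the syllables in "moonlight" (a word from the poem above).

2

"moonlight" has 2 syllables.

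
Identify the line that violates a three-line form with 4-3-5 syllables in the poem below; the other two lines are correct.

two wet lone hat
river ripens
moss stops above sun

Line 1: two (1), wet (1), lone (1), hat (1) → 4 ✓
Line 2: river (2), ripens (2) → 4 (expected 3)
Line 3: moss (1), stops (1), above (2), sun (1) → 5 ✓

The second line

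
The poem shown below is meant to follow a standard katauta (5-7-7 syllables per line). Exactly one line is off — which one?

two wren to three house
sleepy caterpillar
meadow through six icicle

Line 2

Line 1: "two wren to three house": 1+1+1+1+1 = 5 ✓
Line 2: "sleepy caterpillar": 2+4 = 6 (expected 7)
Line 3: "meadow through six icicle": 2+1+1+3 = 7 ✓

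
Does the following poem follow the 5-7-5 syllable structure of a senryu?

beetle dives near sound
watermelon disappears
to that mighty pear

Yes

Line 1: "beetle dives near sound": 2+1+1+1 = 5 ✓
Line 2: "watermelon disappears": 4+3 = 7 ✓
Line 3: "to that mighty pear": 1+1+2+1 = 5 ✓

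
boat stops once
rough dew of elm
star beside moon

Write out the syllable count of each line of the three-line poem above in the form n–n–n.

3–4–4

Line 1: boat (1), stops (1), once (1) → 3
Line 2: rough (1), dew (1), of (1), elm (1) → 4
Line 3: star (1), beside (2), moon (1) → 4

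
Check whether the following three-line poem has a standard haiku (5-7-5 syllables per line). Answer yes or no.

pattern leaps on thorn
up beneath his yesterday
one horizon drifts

Yes

Line 1: pattern(2) + leaps(1) + on(1) + thorn(1) = 5 ✓
Line 2: up(1) + beneath(2) + his(1) + yesterday(3) = 7 ✓
Line 3: one(1) + horizon(3) + drifts(1) = 5 ✓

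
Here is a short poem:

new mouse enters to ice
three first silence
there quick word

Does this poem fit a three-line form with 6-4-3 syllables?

Yes

Line 1: new(1) + mouse(1) + enters(2) + to(1) + ice(1) = 6 ✓
Line 2: three(1) + first(1) + silence(2) = 4 ✓
Line 3: there(1) + quick(1) + word(1) = 3 ✓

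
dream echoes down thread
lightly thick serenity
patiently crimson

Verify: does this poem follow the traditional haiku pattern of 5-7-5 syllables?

Line 1: "dream echoes down thread": 1+2+1+1 = 5 ✓
Line 2: "lightly thick serenity": 2+1+4 = 7 ✓
Line 3: "patiently crimson": 3+2 = 5 ✓

Yes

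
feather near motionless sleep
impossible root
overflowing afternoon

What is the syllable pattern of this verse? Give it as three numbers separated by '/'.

Line 1: "feather near motionless sleep": 2+1+3+1 = 7
Line 2: "impossible root": 4+1 = 5
Line 3: "overflowing afternoon": 4+3 = 7

7/5/7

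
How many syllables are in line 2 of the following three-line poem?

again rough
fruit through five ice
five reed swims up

Line 2: fruit(1) + through(1) + five(1) + ice(1) = 4

4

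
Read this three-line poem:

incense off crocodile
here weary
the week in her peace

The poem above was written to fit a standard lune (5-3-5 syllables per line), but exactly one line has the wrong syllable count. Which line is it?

Line 1

Line 1: incense (2), off (1), crocodile (3) → 6 (expected 5)
Line 2: here (1), weary (2) → 3 ✓
Line 3: the (1), week (1), in (1), her (1), peace (1) → 5 ✓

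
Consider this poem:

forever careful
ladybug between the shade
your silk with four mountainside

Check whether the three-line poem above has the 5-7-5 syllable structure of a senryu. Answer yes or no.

Line 1: forever(3) + careful(2) = 5 ✓
Line 2: ladybug(3) + between(2) + the(1) + shade(1) = 7 ✓
Line 3: your(1) + silk(1) + with(1) + four(1) + mountainside(3) = 7 (expected 5)

No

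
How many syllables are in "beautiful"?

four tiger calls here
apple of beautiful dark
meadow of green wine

"beautiful" has 3 syllables.

3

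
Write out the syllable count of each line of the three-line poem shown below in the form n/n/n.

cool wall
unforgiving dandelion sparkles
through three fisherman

2/10/5

Line 1: "cool wall": 1+1 = 2
Line 2: "unforgiving dandelion sparkles": 4+4+2 = 10
Line 3: "through three fisherman": 1+1+3 = 5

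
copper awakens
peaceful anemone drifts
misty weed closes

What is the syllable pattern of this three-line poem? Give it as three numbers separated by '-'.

5-7-5

Line 1: copper(2) + awakens(3) = 5
Line 2: peaceful(2) + anemone(4) + drifts(1) = 7
Line 3: misty(2) + weed(1) + closes(2) = 5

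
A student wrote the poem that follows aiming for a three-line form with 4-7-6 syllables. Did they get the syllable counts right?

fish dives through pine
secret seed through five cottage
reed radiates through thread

Line 1: fish(1) + dives(1) + through(1) + pine(1) = 4 ✓
Line 2: secret(2) + seed(1) + through(1) + five(1) + cottage(2) = 7 ✓
Line 3: reed(1) + radiates(3) + through(1) + thread(1) = 6 ✓

Yes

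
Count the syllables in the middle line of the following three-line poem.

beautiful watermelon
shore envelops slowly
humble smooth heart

The middle line: "shore envelops slowly": 1+3+2 = 6

6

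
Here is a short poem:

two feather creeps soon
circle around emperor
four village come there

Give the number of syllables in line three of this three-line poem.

5

Line three: four (1), village (2), come (1), there (1) → 5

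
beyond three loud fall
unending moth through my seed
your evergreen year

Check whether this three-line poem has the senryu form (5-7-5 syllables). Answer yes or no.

Yes

Line 1: "beyond three loud fall": 2+1+1+1 = 5 ✓
Line 2: "unending moth through my seed": 3+1+1+1+1 = 7 ✓
Line 3: "your evergreen year": 1+3+1 = 5 ✓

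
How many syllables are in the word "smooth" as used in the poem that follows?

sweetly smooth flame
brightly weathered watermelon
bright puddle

1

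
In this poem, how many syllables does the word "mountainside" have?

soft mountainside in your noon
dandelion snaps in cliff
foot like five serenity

3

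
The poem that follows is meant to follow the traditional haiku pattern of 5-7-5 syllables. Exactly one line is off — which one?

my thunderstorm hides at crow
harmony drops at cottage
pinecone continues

The first line

Line 1: "my thunderstorm hides at crow": 1+3+1+1+1 = 7 (expected 5)
Line 2: "harmony drops at cottage": 3+1+1+2 = 7 ✓
Line 3: "pinecone continues": 2+3 = 5 ✓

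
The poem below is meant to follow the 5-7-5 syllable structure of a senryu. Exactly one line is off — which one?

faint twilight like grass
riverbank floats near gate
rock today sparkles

The second line

Line 1: faint (1), twilight (2), like (1), grass (1) → 5 ✓
Line 2: riverbank (3), floats (1), near (1), gate (1) → 6 (expected 7)
Line 3: rock (1), today (2), sparkles (2) → 5 ✓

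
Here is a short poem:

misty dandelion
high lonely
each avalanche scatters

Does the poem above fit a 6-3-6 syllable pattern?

Line 1: misty(2) + dandelion(4) = 6 ✓
Line 2: high(1) + lonely(2) = 3 ✓
Line 3: each(1) + avalanche(3) + scatters(2) = 6 ✓

Yes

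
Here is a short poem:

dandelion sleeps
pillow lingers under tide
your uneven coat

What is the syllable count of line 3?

5

Line 3: "your uneven coat": 1+3+1 = 5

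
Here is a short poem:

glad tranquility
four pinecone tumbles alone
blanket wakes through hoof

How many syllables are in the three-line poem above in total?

17

Line 1: "glad tranquility": 1+4 = 5
Line 2: "four pinecone tumbles alone": 1+2+2+2 = 7
Line 3: "blanket wakes through hoof": 2+1+1+1 = 5
Total: 5 + 7 + 5 = 17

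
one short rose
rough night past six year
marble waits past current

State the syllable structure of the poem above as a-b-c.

Line 1: one(1) + short(1) + rose(1) = 3
Line 2: rough(1) + night(1) + past(1) + six(1) + year(1) = 5
Line 3: marble(2) + waits(1) + past(1) + current(2) = 6

3-5-6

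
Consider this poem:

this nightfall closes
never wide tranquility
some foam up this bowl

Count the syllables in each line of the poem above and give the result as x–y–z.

Line 1: this(1) + nightfall(2) + closes(2) = 5
Line 2: never(2) + wide(1) + tranquility(4) = 7
Line 3: some(1) + foam(1) + up(1) + this(1) + bowl(1) = 5

5–7–5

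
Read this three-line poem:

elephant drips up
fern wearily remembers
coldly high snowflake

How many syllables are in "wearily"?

3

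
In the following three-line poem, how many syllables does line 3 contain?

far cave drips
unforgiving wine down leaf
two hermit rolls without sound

Line 3: "two hermit rolls without sound": 1+2+1+2+1 = 7

7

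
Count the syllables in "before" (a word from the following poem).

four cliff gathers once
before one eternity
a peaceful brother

"before" has 2 syllables.

2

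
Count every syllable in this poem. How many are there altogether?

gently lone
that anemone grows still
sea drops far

13

Line 1: "gently lone": 2+1 = 3
Line 2: "that anemone grows still": 1+4+1+1 = 7
Line 3: "sea drops far": 1+1+1 = 3
Total: 3 + 7 + 3 = 13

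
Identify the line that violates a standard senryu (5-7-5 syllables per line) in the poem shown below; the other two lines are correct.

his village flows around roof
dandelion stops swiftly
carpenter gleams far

Line 1

Line 1: "his village flows around roof": 1+2+1+2+1 = 7 (expected 5)
Line 2: "dandelion stops swiftly": 4+1+2 = 7 ✓
Line 3: "carpenter gleams far": 3+1+1 = 5 ✓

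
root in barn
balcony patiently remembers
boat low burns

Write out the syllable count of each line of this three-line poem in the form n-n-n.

Line 1: root(1) + in(1) + barn(1) = 3
Line 2: balcony(3) + patiently(3) + remembers(3) = 9
Line 3: boat(1) + low(1) + burns(1) = 3

3-9-3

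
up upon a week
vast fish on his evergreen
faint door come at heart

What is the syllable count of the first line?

5

The first line: up(1) + upon(2) + a(1) + week(1) = 5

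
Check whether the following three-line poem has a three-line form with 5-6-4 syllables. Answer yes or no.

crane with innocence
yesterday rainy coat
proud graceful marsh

Line 1: "crane with innocence": 1+1+3 = 5 ✓
Line 2: "yesterday rainy coat": 3+2+1 = 6 ✓
Line 3: "proud graceful marsh": 1+2+1 = 4 ✓

Yes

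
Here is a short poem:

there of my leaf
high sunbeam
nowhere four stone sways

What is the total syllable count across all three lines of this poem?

Line 1: "there of my leaf": 1+1+1+1 = 4
Line 2: "high sunbeam": 1+2 = 3
Line 3: "nowhere four stone sways": 2+1+1+1 = 5
Total: 4 + 3 + 5 = 12

12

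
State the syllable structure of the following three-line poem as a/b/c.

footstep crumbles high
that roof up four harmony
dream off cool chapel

Line 1: "footstep crumbles high": 2+2+1 = 5
Line 2: "that roof up four harmony": 1+1+1+1+3 = 7
Line 3: "dream off cool chapel": 1+1+1+2 = 5

5/7/5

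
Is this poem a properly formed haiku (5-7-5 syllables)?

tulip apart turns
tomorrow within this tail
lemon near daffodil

No

Line 1: tulip(2) + apart(2) + turns(1) = 5 ✓
Line 2: tomorrow(3) + within(2) + this(1) + tail(1) = 7 ✓
Line 3: lemon(2) + near(1) + daffodil(3) = 6 (expected 5)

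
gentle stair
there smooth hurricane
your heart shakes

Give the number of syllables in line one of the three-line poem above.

Line one: gentle (2), stair (1) → 3

3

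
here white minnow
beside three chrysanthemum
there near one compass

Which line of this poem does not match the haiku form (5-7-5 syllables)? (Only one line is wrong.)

The first line

Line 1: here (1), white (1), minnow (2) → 4 (expected 5)
Line 2: beside (2), three (1), chrysanthemum (4) → 7 ✓
Line 3: there (1), near (1), one (1), compass (2) → 5 ✓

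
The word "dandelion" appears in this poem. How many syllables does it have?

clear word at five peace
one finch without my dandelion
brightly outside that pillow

4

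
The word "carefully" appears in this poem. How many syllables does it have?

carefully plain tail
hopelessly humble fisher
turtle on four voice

3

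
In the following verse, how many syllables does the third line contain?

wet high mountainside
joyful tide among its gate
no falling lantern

The third line: no (1), falling (2), lantern (2) → 5

5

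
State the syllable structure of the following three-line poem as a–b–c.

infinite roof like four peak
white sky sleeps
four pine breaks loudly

Line 1: "infinite roof like four peak": 3+1+1+1+1 = 7
Line 2: "white sky sleeps": 1+1+1 = 3
Line 3: "four pine breaks loudly": 1+1+1+2 = 5

7–3–5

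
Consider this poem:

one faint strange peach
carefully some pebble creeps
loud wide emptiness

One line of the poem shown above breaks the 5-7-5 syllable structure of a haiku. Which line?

Line 1: one (1), faint (1), strange (1), peach (1) → 4 (expected 5)
Line 2: carefully (3), some (1), pebble (2), creeps (1) → 7 ✓
Line 3: loud (1), wide (1), emptiness (3) → 5 ✓

The first line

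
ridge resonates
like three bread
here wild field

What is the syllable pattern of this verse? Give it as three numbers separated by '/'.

4/3/3

Line 1: ridge (1), resonates (3) → 4
Line 2: like (1), three (1), bread (1) → 3
Line 3: here (1), wild (1), field (1) → 3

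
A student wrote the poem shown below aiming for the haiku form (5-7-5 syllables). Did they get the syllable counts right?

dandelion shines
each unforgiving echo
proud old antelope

Line 1: dandelion(4) + shines(1) = 5 ✓
Line 2: each(1) + unforgiving(4) + echo(2) = 7 ✓
Line 3: proud(1) + old(1) + antelope(3) = 5 ✓

Yes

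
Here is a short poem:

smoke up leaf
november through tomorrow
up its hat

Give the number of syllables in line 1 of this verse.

3

Line 1: smoke (1), up (1), leaf (1) → 3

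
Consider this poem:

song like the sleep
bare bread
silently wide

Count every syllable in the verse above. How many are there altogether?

Line 1: song(1) + like(1) + the(1) + sleep(1) = 4
Line 2: bare(1) + bread(1) = 2
Line 3: silently(3) + wide(1) = 4
Total: 4 + 2 + 4 = 10

10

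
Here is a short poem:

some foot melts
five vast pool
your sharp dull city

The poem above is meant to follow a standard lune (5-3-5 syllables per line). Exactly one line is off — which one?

The first line

Line 1: some(1) + foot(1) + melts(1) = 3 (expected 5)
Line 2: five(1) + vast(1) + pool(1) = 3 ✓
Line 3: your(1) + sharp(1) + dull(1) + city(2) = 5 ✓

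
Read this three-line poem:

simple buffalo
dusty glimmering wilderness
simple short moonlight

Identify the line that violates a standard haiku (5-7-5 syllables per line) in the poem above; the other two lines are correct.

Line 1: "simple buffalo": 2+3 = 5 ✓
Line 2: "dusty glimmering wilderness": 2+3+3 = 8 (expected 7)
Line 3: "simple short moonlight": 2+1+2 = 5 ✓

The second line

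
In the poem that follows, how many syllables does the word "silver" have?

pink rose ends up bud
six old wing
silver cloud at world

2

"silver" has 2 syllables.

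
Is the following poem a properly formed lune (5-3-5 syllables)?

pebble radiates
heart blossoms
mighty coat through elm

Yes

Line 1: "pebble radiates": 2+3 = 5 ✓
Line 2: "heart blossoms": 1+2 = 3 ✓
Line 3: "mighty coat through elm": 2+1+1+1 = 5 ✓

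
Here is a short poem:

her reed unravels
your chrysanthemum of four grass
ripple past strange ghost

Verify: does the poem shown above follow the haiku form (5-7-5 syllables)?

No

Line 1: her(1) + reed(1) + unravels(3) = 5 ✓
Line 2: your(1) + chrysanthemum(4) + of(1) + four(1) + grass(1) = 8 (expected 7)
Line 3: ripple(2) + past(1) + strange(1) + ghost(1) = 5 ✓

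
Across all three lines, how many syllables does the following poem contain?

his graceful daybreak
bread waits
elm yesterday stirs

Line 1: his(1) + graceful(2) + daybreak(2) = 5
Line 2: bread(1) + waits(1) = 2
Line 3: elm(1) + yesterday(3) + stirs(1) = 5
Total: 5 + 2 + 5 = 12

12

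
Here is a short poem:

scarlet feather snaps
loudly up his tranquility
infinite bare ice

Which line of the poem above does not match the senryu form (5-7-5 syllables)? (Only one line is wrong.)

Line 1: "scarlet feather snaps": 2+2+1 = 5 ✓
Line 2: "loudly up his tranquility": 2+1+1+4 = 8 (expected 7)
Line 3: "infinite bare ice": 3+1+1 = 5 ✓

The second line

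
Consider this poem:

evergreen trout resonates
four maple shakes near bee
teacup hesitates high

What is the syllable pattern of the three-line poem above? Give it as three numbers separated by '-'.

7-6-6

Line 1: evergreen(3) + trout(1) + resonates(3) = 7
Line 2: four(1) + maple(2) + shakes(1) + near(1) + bee(1) = 6
Line 3: teacup(2) + hesitates(3) + high(1) = 6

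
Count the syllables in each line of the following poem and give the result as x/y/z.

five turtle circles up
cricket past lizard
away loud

Line 1: five (1), turtle (2), circles (2), up (1) → 6
Line 2: cricket (2), past (1), lizard (2) → 5
Line 3: away (2), loud (1) → 3

6/5/3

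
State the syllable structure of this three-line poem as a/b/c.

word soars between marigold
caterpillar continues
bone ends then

7/7/3

Line 1: word (1), soars (1), between (2), marigold (3) → 7
Line 2: caterpillar (4), continues (3) → 7
Line 3: bone (1), ends (1), then (1) → 3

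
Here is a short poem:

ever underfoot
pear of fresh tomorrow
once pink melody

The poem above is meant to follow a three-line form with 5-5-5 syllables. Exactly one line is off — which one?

Line 1: "ever underfoot": 2+3 = 5 ✓
Line 2: "pear of fresh tomorrow": 1+1+1+3 = 6 (expected 5)
Line 3: "once pink melody": 1+1+3 = 5 ✓

The second line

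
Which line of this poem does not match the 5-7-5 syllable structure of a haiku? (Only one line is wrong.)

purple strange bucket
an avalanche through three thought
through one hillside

The third line

Line 1: purple (2), strange (1), bucket (2) → 5 ✓
Line 2: an (1), avalanche (3), through (1), three (1), thought (1) → 7 ✓
Line 3: through (1), one (1), hillside (2) → 4 (expected 5)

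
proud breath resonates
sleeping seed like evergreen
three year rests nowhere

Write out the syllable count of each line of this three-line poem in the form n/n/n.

5/7/5

Line 1: "proud breath resonates": 1+1+3 = 5
Line 2: "sleeping seed like evergreen": 2+1+1+3 = 7
Line 3: "three year rests nowhere": 1+1+1+2 = 5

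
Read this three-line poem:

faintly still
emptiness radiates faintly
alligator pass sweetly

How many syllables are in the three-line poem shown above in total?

18

Line 1: "faintly still": 2+1 = 3
Line 2: "emptiness radiates faintly": 3+3+2 = 8
Line 3: "alligator pass sweetly": 4+1+2 = 7
Total: 3 + 8 + 7 = 18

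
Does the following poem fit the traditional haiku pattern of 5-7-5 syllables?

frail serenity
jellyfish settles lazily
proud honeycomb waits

Line 1: frail (1), serenity (4) → 5 ✓
Line 2: jellyfish (3), settles (2), lazily (3) → 8 (expected 7)
Line 3: proud (1), honeycomb (3), waits (1) → 5 ✓

No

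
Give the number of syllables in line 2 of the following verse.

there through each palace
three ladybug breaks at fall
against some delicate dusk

7

Line 2: three (1), ladybug (3), breaks (1), at (1), fall (1) → 7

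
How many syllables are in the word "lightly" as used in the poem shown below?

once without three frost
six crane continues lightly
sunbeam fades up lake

2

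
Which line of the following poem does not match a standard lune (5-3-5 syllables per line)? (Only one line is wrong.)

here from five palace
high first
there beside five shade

Line 2

Line 1: here (1), from (1), five (1), palace (2) → 5 ✓
Line 2: high (1), first (1) → 2 (expected 3)
Line 3: there (1), beside (2), five (1), shade (1) → 5 ✓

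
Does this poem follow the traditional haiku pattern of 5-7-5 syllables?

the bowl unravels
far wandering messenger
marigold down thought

Yes

Line 1: the (1), bowl (1), unravels (3) → 5 ✓
Line 2: far (1), wandering (3), messenger (3) → 7 ✓
Line 3: marigold (3), down (1), thought (1) → 5 ✓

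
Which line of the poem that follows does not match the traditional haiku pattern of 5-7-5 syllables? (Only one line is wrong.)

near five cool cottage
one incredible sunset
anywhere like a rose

Line 3

Line 1: near (1), five (1), cool (1), cottage (2) → 5 ✓
Line 2: one (1), incredible (4), sunset (2) → 7 ✓
Line 3: anywhere (3), like (1), a (1), rose (1) → 6 (expected 5)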